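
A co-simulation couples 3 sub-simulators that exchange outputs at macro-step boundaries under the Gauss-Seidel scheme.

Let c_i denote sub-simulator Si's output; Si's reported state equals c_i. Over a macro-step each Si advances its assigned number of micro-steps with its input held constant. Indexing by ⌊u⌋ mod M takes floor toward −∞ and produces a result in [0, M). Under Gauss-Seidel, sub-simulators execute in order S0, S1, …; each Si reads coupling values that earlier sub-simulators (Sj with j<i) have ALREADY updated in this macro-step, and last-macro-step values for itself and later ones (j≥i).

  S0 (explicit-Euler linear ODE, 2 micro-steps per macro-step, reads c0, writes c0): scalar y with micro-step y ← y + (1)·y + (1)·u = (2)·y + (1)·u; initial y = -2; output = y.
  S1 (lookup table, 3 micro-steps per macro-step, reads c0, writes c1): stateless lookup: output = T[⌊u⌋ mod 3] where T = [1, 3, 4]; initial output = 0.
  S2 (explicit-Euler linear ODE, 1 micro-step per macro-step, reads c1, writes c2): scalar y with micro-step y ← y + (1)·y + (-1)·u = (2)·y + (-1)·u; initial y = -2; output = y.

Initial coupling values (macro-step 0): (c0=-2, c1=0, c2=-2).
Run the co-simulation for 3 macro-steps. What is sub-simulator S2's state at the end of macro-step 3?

S2 state at macro-step 3 = -37

macro 1: S0 reads c0=-2 → after 2×micro: -14; S1 reads c0=-14 → after 3×micro: 3; S2 reads c1=3 → after 1×micro: -7 ⇒ (c0=-14, c1=3, c2=-7)
macro 2: S0 reads c0=-14 → after 2×micro: -98; S1 reads c0=-98 → after 3×micro: 3; S2 reads c1=3 → after 1×micro: -17 ⇒ (c0=-98, c1=3, c2=-17)
macro 3: S0 reads c0=-98 → after 2×micro: -686; S1 reads c0=-686 → after 3×micro: 3; S2 reads c1=3 → after 1×micro: -37 ⇒ (c0=-686, c1=3, c2=-37)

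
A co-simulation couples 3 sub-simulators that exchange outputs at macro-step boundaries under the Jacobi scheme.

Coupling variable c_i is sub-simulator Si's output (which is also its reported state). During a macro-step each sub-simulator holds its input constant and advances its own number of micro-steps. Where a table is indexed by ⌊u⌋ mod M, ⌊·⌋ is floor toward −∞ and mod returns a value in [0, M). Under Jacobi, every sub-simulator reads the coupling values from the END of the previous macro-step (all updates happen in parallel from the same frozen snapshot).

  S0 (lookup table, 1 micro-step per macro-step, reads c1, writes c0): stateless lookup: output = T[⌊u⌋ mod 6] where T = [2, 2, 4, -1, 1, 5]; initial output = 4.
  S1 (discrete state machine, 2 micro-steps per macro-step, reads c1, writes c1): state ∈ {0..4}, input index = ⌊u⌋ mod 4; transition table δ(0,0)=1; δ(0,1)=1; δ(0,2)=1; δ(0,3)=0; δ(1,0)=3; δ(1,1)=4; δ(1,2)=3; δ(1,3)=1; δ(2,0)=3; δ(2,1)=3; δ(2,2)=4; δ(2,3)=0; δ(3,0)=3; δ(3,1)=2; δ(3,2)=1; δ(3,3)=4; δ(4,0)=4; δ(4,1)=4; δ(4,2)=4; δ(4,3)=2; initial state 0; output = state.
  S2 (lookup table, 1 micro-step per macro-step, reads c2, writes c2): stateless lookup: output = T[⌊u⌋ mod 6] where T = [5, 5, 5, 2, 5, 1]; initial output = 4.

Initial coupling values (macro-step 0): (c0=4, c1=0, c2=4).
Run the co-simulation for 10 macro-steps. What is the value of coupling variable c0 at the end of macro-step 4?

c0 at macro-step 4 = 1

macro 1: S0 reads c1=0 → after 1×micro: 2; S1 reads c1=0 → after 2×micro: 3; S2 reads c2=4 → after 1×micro: 5 ⇒ (c0=2, c1=3, c2=5)
macro 2: S0 reads c1=3 → after 1×micro: -1; S1 reads c1=3 → after 2×micro: 2; S2 reads c2=5 → after 1×micro: 1 ⇒ (c0=-1, c1=2, c2=1)
macro 3: S0 reads c1=2 → after 1×micro: 4; S1 reads c1=2 → after 2×micro: 4; S2 reads c2=1 → after 1×micro: 5 ⇒ (c0=4, c1=4, c2=5)
macro 4: S0 reads c1=4 → after 1×micro: 1; S1 reads c1=4 → after 2×micro: 4; S2 reads c2=5 → after 1×micro: 1 ⇒ (c0=1, c1=4, c2=1)
macro 5: S0 reads c1=4 → after 1×micro: 1; S1 reads c1=4 → after 2×micro: 4; S2 reads c2=1 → after 1×micro: 5 ⇒ (c0=1, c1=4, c2=5)
macro 6: S0 reads c1=4 → after 1×micro: 1; S1 reads c1=4 → after 2×micro: 4; S2 reads c2=5 → after 1×micro: 1 ⇒ (c0=1, c1=4, c2=1)
macro 7: S0 reads c1=4 → after 1×micro: 1; S1 reads c1=4 → after 2×micro: 4; S2 reads c2=1 → after 1×micro: 5 ⇒ (c0=1, c1=4, c2=5)
macro 8: S0 reads c1=4 → after 1×micro: 1; S1 reads c1=4 → after 2×micro: 4; S2 reads c2=5 → after 1×micro: 1 ⇒ (c0=1, c1=4, c2=1)
macro 9: S0 reads c1=4 → after 1×micro: 1; S1 reads c1=4 → after 2×micro: 4; S2 reads c2=1 → after 1×micro: 5 ⇒ (c0=1, c1=4, c2=5)
macro 10: S0 reads c1=4 → after 1×micro: 1; S1 reads c1=4 → after 2×micro: 4; S2 reads c2=5 → after 1×micro: 1 ⇒ (c0=1, c1=4, c2=1)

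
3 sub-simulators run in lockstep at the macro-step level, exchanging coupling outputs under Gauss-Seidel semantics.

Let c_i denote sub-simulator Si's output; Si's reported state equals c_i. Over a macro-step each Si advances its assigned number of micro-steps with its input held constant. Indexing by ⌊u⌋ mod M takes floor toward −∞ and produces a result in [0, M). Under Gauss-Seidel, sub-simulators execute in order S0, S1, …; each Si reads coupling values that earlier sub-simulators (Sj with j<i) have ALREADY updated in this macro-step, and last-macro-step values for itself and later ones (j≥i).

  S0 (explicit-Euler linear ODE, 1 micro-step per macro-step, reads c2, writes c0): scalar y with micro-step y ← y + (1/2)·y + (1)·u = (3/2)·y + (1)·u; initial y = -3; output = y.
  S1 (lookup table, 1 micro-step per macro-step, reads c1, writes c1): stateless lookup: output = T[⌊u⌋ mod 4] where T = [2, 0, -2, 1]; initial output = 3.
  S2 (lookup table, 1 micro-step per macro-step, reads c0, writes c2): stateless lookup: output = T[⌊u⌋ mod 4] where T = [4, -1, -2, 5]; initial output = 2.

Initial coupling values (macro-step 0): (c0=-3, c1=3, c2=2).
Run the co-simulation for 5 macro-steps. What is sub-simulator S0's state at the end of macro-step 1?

macro 1: S0 reads c2=2 → after 1×micro: -5/2; S1 reads c1=3 → after 1×micro: 1; S2 reads c0=-5/2 → after 1×micro: -1 ⇒ (c0=-5/2, c1=1, c2=-1)
macro 2: S0 reads c2=-1 → after 1×micro: -19/4; S1 reads c1=1 → after 1×micro: 0; S2 reads c0=-19/4 → after 1×micro: 5 ⇒ (c0=-19/4, c1=0, c2=5)
macro 3: S0 reads c2=5 → after 1×micro: -17/8; S1 reads c1=0 → after 1×micro: 2; S2 reads c0=-17/8 → after 1×micro: -1 ⇒ (c0=-17/8, c1=2, c2=-1)
macro 4: S0 reads c2=-1 → after 1×micro: -67/16; S1 reads c1=2 → after 1×micro: -2; S2 reads c0=-67/16 → after 1×micro: 5 ⇒ (c0=-67/16, c1=-2, c2=5)
macro 5: S0 reads c2=5 → after 1×micro: -41/32; S1 reads c1=-2 → after 1×micro: -2; S2 reads c0=-41/32 → after 1×micro: -2 ⇒ (c0=-41/32, c1=-2, c2=-2)

S0 state at macro-step 1 = -5/2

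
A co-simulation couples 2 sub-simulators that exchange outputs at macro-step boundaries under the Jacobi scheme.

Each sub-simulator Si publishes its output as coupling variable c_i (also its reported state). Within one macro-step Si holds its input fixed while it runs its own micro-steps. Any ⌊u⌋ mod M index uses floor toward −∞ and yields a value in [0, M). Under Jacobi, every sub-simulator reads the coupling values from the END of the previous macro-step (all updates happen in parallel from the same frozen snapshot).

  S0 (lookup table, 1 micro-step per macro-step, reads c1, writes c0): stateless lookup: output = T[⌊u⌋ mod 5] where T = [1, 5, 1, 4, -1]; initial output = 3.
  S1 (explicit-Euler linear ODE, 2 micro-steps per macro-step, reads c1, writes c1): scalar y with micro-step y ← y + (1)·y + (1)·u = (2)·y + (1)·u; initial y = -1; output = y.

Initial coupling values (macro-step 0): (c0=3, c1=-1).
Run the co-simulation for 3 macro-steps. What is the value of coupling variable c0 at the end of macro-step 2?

c0 at macro-step 2 = 4

macro 1: S0 reads c1=-1 → after 1×micro: -1; S1 reads c1=-1 → after 2×micro: -7 ⇒ (c0=-1, c1=-7)
macro 2: S0 reads c1=-7 → after 1×micro: 4; S1 reads c1=-7 → after 2×micro: -49 ⇒ (c0=4, c1=-49)
macro 3: S0 reads c1=-49 → after 1×micro: 5; S1 reads c1=-49 → after 2×micro: -343 ⇒ (c0=5, c1=-343)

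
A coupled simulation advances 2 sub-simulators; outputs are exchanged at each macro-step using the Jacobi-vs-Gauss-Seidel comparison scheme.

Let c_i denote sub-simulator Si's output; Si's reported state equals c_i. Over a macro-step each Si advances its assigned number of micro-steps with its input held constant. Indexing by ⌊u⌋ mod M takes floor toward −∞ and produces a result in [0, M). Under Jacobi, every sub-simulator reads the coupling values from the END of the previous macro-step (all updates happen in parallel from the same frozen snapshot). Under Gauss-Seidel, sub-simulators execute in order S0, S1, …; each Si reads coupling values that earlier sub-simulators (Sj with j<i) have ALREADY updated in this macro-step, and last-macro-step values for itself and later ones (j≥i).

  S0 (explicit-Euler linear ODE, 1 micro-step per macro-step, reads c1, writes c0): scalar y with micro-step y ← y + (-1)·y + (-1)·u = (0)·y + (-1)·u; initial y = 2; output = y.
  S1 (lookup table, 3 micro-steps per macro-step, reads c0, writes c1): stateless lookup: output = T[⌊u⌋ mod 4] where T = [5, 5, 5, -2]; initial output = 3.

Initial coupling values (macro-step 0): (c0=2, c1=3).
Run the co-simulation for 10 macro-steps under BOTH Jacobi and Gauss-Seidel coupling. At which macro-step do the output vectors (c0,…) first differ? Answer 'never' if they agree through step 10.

first divergence at macro-step: 2

[Jacobi] macro 1: S0 reads c1=3 → after 1×micro: -3; S1 reads c0=2 → after 3×micro: 5 ⇒ (c0=-3, c1=5)
[Jacobi] macro 2: S0 reads c1=5 → after 1×micro: -5; S1 reads c0=-3 → after 3×micro: 5 ⇒ (c0=-5, c1=5)
[Jacobi] macro 3: S0 reads c1=5 → after 1×micro: -5; S1 reads c0=-5 → after 3×micro: -2 ⇒ (c0=-5, c1=-2)
[Jacobi] macro 4: S0 reads c1=-2 → after 1×micro: 2; S1 reads c0=-5 → after 3×micro: -2 ⇒ (c0=2, c1=-2)
[Jacobi] macro 5: S0 reads c1=-2 → after 1×micro: 2; S1 reads c0=2 → after 3×micro: 5 ⇒ (c0=2, c1=5)
[Jacobi] macro 6: S0 reads c1=5 → after 1×micro: -5; S1 reads c0=2 → after 3×micro: 5 ⇒ (c0=-5, c1=5)
[Jacobi] macro 7: S0 reads c1=5 → after 1×micro: -5; S1 reads c0=-5 → after 3×micro: -2 ⇒ (c0=-5, c1=-2)
[Jacobi] macro 8: S0 reads c1=-2 → after 1×micro: 2; S1 reads c0=-5 → after 3×micro: -2 ⇒ (c0=2, c1=-2)
[Jacobi] macro 9: S0 reads c1=-2 → after 1×micro: 2; S1 reads c0=2 → after 3×micro: 5 ⇒ (c0=2, c1=5)
[Jacobi] macro 10: S0 reads c1=5 → after 1×micro: -5; S1 reads c0=2 → after 3×micro: 5 ⇒ (c0=-5, c1=5)
[Gauss-Seidel] macro 1: S0 reads c1=3 → after 1×micro: -3; S1 reads c0=-3 → after 3×micro: 5 ⇒ (c0=-3, c1=5)
[Gauss-Seidel] macro 2: S0 reads c1=5 → after 1×micro: -5; S1 reads c0=-5 → after 3×micro: -2 ⇒ (c0=-5, c1=-2)
[Gauss-Seidel] macro 3: S0 reads c1=-2 → after 1×micro: 2; S1 reads c0=2 → after 3×micro: 5 ⇒ (c0=2, c1=5)
[Gauss-Seidel] macro 4: S0 reads c1=5 → after 1×micro: -5; S1 reads c0=-5 → after 3×micro: -2 ⇒ (c0=-5, c1=-2)
[Gauss-Seidel] macro 5: S0 reads c1=-2 → after 1×micro: 2; S1 reads c0=2 → after 3×micro: 5 ⇒ (c0=2, c1=5)
[Gauss-Seidel] macro 6: S0 reads c1=5 → after 1×micro: -5; S1 reads c0=-5 → after 3×micro: -2 ⇒ (c0=-5, c1=-2)
[Gauss-Seidel] macro 7: S0 reads c1=-2 → after 1×micro: 2; S1 reads c0=2 → after 3×micro: 5 ⇒ (c0=2, c1=5)
[Gauss-Seidel] macro 8: S0 reads c1=5 → after 1×micro: -5; S1 reads c0=-5 → after 3×micro: -2 ⇒ (c0=-5, c1=-2)
[Gauss-Seidel] macro 9: S0 reads c1=-2 → after 1×micro: 2; S1 reads c0=2 → after 3×micro: 5 ⇒ (c0=2, c1=5)
[Gauss-Seidel] macro 10: S0 reads c1=5 → after 1×micro: -5; S1 reads c0=-5 → after 3×micro: -2 ⇒ (c0=-5, c1=-2)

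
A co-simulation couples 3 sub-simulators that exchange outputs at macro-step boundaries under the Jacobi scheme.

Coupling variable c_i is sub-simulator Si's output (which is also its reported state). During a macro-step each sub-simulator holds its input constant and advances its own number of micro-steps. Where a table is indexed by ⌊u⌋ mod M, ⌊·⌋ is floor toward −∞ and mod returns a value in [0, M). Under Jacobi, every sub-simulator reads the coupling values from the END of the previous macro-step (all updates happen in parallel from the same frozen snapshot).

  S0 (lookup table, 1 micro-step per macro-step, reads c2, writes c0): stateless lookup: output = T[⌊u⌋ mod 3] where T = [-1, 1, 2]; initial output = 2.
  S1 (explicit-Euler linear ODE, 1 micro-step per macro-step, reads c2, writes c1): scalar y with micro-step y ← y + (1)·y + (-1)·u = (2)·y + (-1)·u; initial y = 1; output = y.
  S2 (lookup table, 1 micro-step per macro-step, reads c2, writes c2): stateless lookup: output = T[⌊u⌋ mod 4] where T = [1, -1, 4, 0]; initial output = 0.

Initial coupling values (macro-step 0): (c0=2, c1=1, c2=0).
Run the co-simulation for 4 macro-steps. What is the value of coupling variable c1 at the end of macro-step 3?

c1 at macro-step 3 = 7

macro 1: S0 reads c2=0 → after 1×micro: -1; S1 reads c2=0 → after 1×micro: 2; S2 reads c2=0 → after 1×micro: 1 ⇒ (c0=-1, c1=2, c2=1)
macro 2: S0 reads c2=1 → after 1×micro: 1; S1 reads c2=1 → after 1×micro: 3; S2 reads c2=1 → after 1×micro: -1 ⇒ (c0=1, c1=3, c2=-1)
macro 3: S0 reads c2=-1 → after 1×micro: 2; S1 reads c2=-1 → after 1×micro: 7; S2 reads c2=-1 → after 1×micro: 0 ⇒ (c0=2, c1=7, c2=0)
macro 4: S0 reads c2=0 → after 1×micro: -1; S1 reads c2=0 → after 1×micro: 14; S2 reads c2=0 → after 1×micro: 1 ⇒ (c0=-1, c1=14, c2=1)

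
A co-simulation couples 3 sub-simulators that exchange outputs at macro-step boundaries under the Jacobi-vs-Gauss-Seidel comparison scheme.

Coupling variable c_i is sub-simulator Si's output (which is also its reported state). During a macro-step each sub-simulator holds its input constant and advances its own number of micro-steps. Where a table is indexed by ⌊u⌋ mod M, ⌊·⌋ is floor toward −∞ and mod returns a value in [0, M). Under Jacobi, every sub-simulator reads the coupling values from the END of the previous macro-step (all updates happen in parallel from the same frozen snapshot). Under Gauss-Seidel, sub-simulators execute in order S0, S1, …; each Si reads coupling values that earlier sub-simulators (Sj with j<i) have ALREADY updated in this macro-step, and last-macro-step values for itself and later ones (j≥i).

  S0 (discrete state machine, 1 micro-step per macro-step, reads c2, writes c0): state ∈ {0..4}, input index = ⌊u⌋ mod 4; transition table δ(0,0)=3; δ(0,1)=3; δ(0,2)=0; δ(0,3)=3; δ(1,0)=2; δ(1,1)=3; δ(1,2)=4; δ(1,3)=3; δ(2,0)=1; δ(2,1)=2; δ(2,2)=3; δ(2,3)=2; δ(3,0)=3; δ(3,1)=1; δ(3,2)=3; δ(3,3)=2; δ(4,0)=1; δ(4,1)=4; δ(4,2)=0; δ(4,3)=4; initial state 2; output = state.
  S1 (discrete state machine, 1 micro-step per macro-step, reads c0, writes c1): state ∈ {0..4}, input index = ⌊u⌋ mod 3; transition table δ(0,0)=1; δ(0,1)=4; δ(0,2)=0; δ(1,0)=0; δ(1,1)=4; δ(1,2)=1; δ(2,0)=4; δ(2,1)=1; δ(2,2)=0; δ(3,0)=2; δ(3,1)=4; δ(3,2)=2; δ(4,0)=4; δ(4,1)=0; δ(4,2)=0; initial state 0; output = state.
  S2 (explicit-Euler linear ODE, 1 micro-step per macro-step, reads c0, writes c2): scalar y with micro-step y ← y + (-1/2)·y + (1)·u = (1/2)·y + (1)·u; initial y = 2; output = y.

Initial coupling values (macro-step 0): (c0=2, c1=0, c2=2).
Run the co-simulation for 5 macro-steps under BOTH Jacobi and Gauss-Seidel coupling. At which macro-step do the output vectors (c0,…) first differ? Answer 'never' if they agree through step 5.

first divergence at macro-step: 1

[Jacobi] macro 1: S0 reads c2=2 → after 1×micro: 3; S1 reads c0=2 → after 1×micro: 0; S2 reads c0=2 → after 1×micro: 3 ⇒ (c0=3, c1=0, c2=3)
[Jacobi] macro 2: S0 reads c2=3 → after 1×micro: 2; S1 reads c0=3 → after 1×micro: 1; S2 reads c0=3 → after 1×micro: 9/2 ⇒ (c0=2, c1=1, c2=9/2)
[Jacobi] macro 3: S0 reads c2=9/2 → after 1×micro: 1; S1 reads c0=2 → after 1×micro: 1; S2 reads c0=2 → after 1×micro: 17/4 ⇒ (c0=1, c1=1, c2=17/4)
[Jacobi] macro 4: S0 reads c2=17/4 → after 1×micro: 2; S1 reads c0=1 → after 1×micro: 4; S2 reads c0=1 → after 1×micro: 25/8 ⇒ (c0=2, c1=4, c2=25/8)
[Jacobi] macro 5: S0 reads c2=25/8 → after 1×micro: 2; S1 reads c0=2 → after 1×micro: 0; S2 reads c0=2 → after 1×micro: 57/16 ⇒ (c0=2, c1=0, c2=57/16)
[Gauss-Seidel] macro 1: S0 reads c2=2 → after 1×micro: 3; S1 reads c0=3 → after 1×micro: 1; S2 reads c0=3 → after 1×micro: 4 ⇒ (c0=3, c1=1, c2=4)
[Gauss-Seidel] macro 2: S0 reads c2=4 → after 1×micro: 3; S1 reads c0=3 → after 1×micro: 0; S2 reads c0=3 → after 1×micro: 5 ⇒ (c0=3, c1=0, c2=5)
[Gauss-Seidel] macro 3: S0 reads c2=5 → after 1×micro: 1; S1 reads c0=1 → after 1×micro: 4; S2 reads c0=1 → after 1×micro: 7/2 ⇒ (c0=1, c1=4, c2=7/2)
[Gauss-Seidel] macro 4: S0 reads c2=7/2 → after 1×micro: 3; S1 reads c0=3 → after 1×micro: 4; S2 reads c0=3 → after 1×micro: 19/4 ⇒ (c0=3, c1=4, c2=19/4)
[Gauss-Seidel] macro 5: S0 reads c2=19/4 → after 1×micro: 3; S1 reads c0=3 → after 1×micro: 4; S2 reads c0=3 → after 1×micro: 43/8 ⇒ (c0=3, c1=4, c2=43/8)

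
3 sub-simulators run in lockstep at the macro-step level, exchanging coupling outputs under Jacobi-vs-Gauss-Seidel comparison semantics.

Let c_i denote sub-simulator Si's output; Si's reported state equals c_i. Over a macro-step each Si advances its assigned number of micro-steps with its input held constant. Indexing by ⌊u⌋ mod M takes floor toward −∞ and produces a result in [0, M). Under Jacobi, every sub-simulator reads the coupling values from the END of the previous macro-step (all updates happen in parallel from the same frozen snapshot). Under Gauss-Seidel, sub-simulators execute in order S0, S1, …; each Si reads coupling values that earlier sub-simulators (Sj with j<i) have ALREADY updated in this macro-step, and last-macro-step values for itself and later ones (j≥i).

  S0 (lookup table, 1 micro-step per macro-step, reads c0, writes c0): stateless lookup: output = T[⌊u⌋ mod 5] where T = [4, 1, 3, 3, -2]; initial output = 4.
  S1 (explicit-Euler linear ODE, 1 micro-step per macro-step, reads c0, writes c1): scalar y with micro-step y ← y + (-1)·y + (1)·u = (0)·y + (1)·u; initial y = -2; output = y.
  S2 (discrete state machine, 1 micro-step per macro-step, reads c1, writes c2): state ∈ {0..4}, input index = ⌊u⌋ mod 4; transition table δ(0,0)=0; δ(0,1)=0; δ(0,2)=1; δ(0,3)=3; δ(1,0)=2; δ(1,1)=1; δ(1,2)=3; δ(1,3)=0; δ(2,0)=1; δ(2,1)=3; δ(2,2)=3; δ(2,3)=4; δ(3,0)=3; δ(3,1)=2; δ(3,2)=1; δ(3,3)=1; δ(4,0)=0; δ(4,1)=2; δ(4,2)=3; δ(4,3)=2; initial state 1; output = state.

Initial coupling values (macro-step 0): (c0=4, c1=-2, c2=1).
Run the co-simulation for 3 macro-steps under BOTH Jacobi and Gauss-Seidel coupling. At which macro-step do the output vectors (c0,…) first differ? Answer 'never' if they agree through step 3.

first divergence at macro-step: 1

[Jacobi] macro 1: S0 reads c0=4 → after 1×micro: -2; S1 reads c0=4 → after 1×micro: 4; S2 reads c1=-2 → after 1×micro: 3 ⇒ (c0=-2, c1=4, c2=3)
[Jacobi] macro 2: S0 reads c0=-2 → after 1×micro: 3; S1 reads c0=-2 → after 1×micro: -2; S2 reads c1=4 → after 1×micro: 3 ⇒ (c0=3, c1=-2, c2=3)
[Jacobi] macro 3: S0 reads c0=3 → after 1×micro: 3; S1 reads c0=3 → after 1×micro: 3; S2 reads c1=-2 → after 1×micro: 1 ⇒ (c0=3, c1=3, c2=1)
[Gauss-Seidel] macro 1: S0 reads c0=4 → after 1×micro: -2; S1 reads c0=-2 → after 1×micro: -2; S2 reads c1=-2 → after 1×micro: 3 ⇒ (c0=-2, c1=-2, c2=3)
[Gauss-Seidel] macro 2: S0 reads c0=-2 → after 1×micro: 3; S1 reads c0=3 → after 1×micro: 3; S2 reads c1=3 → after 1×micro: 1 ⇒ (c0=3, c1=3, c2=1)
[Gauss-Seidel] macro 3: S0 reads c0=3 → after 1×micro: 3; S1 reads c0=3 → after 1×micro: 3; S2 reads c1=3 → after 1×micro: 0 ⇒ (c0=3, c1=3, c2=0)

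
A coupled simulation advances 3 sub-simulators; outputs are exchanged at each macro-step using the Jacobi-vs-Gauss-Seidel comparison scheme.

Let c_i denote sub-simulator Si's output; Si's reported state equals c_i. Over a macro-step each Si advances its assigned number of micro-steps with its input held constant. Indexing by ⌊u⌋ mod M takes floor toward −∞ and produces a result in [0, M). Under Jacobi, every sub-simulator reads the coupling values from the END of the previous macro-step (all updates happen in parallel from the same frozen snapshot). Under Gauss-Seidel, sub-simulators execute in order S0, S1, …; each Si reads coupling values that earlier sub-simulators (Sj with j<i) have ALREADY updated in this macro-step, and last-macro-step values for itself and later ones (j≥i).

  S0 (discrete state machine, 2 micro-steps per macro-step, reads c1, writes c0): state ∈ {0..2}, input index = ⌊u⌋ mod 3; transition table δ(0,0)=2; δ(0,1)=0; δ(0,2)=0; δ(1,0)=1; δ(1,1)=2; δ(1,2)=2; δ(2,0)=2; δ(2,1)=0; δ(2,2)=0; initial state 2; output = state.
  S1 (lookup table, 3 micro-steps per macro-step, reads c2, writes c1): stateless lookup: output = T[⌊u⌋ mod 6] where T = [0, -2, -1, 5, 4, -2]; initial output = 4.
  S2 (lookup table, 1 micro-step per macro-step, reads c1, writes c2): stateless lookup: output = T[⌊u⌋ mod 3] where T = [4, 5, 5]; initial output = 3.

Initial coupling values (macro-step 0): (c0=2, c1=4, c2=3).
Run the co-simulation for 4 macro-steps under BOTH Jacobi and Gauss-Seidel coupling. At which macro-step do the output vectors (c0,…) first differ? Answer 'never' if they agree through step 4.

[Jacobi] macro 1: S0 reads c1=4 → after 2×micro: 0; S1 reads c2=3 → after 3×micro: 5; S2 reads c1=4 → after 1×micro: 5 ⇒ (c0=0, c1=5, c2=5)
[Jacobi] macro 2: S0 reads c1=5 → after 2×micro: 0; S1 reads c2=5 → after 3×micro: -2; S2 reads c1=5 → after 1×micro: 5 ⇒ (c0=0, c1=-2, c2=5)
[Jacobi] macro 3: S0 reads c1=-2 → after 2×micro: 0; S1 reads c2=5 → after 3×micro: -2; S2 reads c1=-2 → after 1×micro: 5 ⇒ (c0=0, c1=-2, c2=5)
[Jacobi] macro 4: S0 reads c1=-2 → after 2×micro: 0; S1 reads c2=5 → after 3×micro: -2; S2 reads c1=-2 → after 1×micro: 5 ⇒ (c0=0, c1=-2, c2=5)
[Gauss-Seidel] macro 1: S0 reads c1=4 → after 2×micro: 0; S1 reads c2=3 → after 3×micro: 5; S2 reads c1=5 → after 1×micro: 5 ⇒ (c0=0, c1=5, c2=5)
[Gauss-Seidel] macro 2: S0 reads c1=5 → after 2×micro: 0; S1 reads c2=5 → after 3×micro: -2; S2 reads c1=-2 → after 1×micro: 5 ⇒ (c0=0, c1=-2, c2=5)
[Gauss-Seidel] macro 3: S0 reads c1=-2 → after 2×micro: 0; S1 reads c2=5 → after 3×micro: -2; S2 reads c1=-2 → after 1×micro: 5 ⇒ (c0=0, c1=-2, c2=5)
[Gauss-Seidel] macro 4: S0 reads c1=-2 → after 2×micro: 0; S1 reads c2=5 → after 3×micro: -2; S2 reads c1=-2 → after 1×micro: 5 ⇒ (c0=0, c1=-2, c2=5)

first divergence at macro-step: never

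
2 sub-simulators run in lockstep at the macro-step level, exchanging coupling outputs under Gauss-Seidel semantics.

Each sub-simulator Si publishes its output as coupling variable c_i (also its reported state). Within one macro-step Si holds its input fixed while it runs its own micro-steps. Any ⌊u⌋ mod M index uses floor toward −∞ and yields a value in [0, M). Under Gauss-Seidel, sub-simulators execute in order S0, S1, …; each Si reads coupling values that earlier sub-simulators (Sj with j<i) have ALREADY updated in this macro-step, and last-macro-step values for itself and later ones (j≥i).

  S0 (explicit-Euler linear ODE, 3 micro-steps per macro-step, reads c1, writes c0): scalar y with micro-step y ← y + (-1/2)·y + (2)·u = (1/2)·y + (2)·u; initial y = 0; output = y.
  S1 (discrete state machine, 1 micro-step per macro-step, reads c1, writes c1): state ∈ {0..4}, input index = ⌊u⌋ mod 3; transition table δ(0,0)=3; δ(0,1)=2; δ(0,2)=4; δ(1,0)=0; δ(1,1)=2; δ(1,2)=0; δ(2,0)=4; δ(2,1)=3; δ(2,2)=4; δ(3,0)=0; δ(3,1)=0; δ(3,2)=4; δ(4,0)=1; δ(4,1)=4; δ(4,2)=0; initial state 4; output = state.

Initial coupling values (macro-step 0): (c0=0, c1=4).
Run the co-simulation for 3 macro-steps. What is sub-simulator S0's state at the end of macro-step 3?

S0 state at macro-step 3 = 511/32

macro 1: S0 reads c1=4 → after 3×micro: 14; S1 reads c1=4 → after 1×micro: 4 ⇒ (c0=14, c1=4)
macro 2: S0 reads c1=4 → after 3×micro: 63/4; S1 reads c1=4 → after 1×micro: 4 ⇒ (c0=63/4, c1=4)
macro 3: S0 reads c1=4 → after 3×micro: 511/32; S1 reads c1=4 → after 1×micro: 4 ⇒ (c0=511/32, c1=4)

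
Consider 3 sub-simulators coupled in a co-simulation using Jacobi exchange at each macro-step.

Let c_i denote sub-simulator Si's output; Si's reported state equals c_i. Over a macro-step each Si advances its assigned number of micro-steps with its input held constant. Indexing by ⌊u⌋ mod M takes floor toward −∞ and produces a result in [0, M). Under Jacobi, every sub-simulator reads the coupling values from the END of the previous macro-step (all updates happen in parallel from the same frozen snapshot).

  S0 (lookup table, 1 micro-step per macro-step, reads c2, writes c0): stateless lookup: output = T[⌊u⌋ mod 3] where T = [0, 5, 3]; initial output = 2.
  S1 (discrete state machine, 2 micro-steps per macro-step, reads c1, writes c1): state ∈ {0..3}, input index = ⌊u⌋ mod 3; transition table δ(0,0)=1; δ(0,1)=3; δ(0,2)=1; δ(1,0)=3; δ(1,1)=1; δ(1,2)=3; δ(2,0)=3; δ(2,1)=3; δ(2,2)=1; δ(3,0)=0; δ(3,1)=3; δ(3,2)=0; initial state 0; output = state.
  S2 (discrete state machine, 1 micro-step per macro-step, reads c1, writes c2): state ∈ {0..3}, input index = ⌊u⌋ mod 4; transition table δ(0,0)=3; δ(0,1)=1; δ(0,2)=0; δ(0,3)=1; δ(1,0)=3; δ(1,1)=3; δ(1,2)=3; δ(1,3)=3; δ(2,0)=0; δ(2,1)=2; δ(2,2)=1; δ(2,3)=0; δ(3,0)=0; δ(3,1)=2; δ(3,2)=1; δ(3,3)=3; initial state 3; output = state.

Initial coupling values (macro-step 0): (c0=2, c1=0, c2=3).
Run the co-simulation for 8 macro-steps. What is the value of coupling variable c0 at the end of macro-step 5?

macro 1: S0 reads c2=3 → after 1×micro: 0; S1 reads c1=0 → after 2×micro: 3; S2 reads c1=0 → after 1×micro: 0 ⇒ (c0=0, c1=3, c2=0)
macro 2: S0 reads c2=0 → after 1×micro: 0; S1 reads c1=3 → after 2×micro: 1; S2 reads c1=3 → after 1×micro: 1 ⇒ (c0=0, c1=1, c2=1)
macro 3: S0 reads c2=1 → after 1×micro: 5; S1 reads c1=1 → after 2×micro: 1; S2 reads c1=1 → after 1×micro: 3 ⇒ (c0=5, c1=1, c2=3)
macro 4: S0 reads c2=3 → after 1×micro: 0; S1 reads c1=1 → after 2×micro: 1; S2 reads c1=1 → after 1×micro: 2 ⇒ (c0=0, c1=1, c2=2)
macro 5: S0 reads c2=2 → after 1×micro: 3; S1 reads c1=1 → after 2×micro: 1; S2 reads c1=1 → after 1×micro: 2 ⇒ (c0=3, c1=1, c2=2)
macro 6: S0 reads c2=2 → after 1×micro: 3; S1 reads c1=1 → after 2×micro: 1; S2 reads c1=1 → after 1×micro: 2 ⇒ (c0=3, c1=1, c2=2)
macro 7: S0 reads c2=2 → after 1×micro: 3; S1 reads c1=1 → after 2×micro: 1; S2 reads c1=1 → after 1×micro: 2 ⇒ (c0=3, c1=1, c2=2)
macro 8: S0 reads c2=2 → after 1×micro: 3; S1 reads c1=1 → after 2×micro: 1; S2 reads c1=1 → after 1×micro: 2 ⇒ (c0=3, c1=1, c2=2)

c0 at macro-step 5 = 3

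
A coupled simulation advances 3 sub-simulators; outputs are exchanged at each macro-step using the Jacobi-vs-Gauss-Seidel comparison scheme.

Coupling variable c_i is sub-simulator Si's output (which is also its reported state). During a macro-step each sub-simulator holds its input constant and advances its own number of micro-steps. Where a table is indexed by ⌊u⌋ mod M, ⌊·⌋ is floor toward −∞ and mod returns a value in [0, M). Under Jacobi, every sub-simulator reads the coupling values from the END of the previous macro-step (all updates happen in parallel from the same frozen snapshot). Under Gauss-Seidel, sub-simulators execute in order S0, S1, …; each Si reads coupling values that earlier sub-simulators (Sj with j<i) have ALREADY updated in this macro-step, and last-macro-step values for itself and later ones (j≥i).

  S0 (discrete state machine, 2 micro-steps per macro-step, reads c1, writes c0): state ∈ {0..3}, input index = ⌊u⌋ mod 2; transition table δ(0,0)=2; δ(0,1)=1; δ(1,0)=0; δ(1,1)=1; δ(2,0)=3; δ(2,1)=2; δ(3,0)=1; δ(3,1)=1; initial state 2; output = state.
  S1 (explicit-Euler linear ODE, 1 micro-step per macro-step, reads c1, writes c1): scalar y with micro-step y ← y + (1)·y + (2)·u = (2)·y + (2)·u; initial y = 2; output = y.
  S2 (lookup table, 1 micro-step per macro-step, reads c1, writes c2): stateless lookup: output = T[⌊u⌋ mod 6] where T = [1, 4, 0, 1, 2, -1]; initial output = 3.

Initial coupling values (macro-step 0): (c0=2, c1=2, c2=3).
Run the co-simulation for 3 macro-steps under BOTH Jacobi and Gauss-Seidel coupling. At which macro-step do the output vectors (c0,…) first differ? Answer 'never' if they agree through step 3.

[Jacobi] macro 1: S0 reads c1=2 → after 2×micro: 1; S1 reads c1=2 → after 1×micro: 8; S2 reads c1=2 → after 1×micro: 0 ⇒ (c0=1, c1=8, c2=0)
[Jacobi] macro 2: S0 reads c1=8 → after 2×micro: 2; S1 reads c1=8 → after 1×micro: 32; S2 reads c1=8 → after 1×micro: 0 ⇒ (c0=2, c1=32, c2=0)
[Jacobi] macro 3: S0 reads c1=32 → after 2×micro: 1; S1 reads c1=32 → after 1×micro: 128; S2 reads c1=32 → after 1×micro: 0 ⇒ (c0=1, c1=128, c2=0)
[Gauss-Seidel] macro 1: S0 reads c1=2 → after 2×micro: 1; S1 reads c1=2 → after 1×micro: 8; S2 reads c1=8 → after 1×micro: 0 ⇒ (c0=1, c1=8, c2=0)
[Gauss-Seidel] macro 2: S0 reads c1=8 → after 2×micro: 2; S1 reads c1=8 → after 1×micro: 32; S2 reads c1=32 → after 1×micro: 0 ⇒ (c0=2, c1=32, c2=0)
[Gauss-Seidel] macro 3: S0 reads c1=32 → after 2×micro: 1; S1 reads c1=32 → after 1×micro: 128; S2 reads c1=128 → after 1×micro: 0 ⇒ (c0=1, c1=128, c2=0)

first divergence at macro-step: never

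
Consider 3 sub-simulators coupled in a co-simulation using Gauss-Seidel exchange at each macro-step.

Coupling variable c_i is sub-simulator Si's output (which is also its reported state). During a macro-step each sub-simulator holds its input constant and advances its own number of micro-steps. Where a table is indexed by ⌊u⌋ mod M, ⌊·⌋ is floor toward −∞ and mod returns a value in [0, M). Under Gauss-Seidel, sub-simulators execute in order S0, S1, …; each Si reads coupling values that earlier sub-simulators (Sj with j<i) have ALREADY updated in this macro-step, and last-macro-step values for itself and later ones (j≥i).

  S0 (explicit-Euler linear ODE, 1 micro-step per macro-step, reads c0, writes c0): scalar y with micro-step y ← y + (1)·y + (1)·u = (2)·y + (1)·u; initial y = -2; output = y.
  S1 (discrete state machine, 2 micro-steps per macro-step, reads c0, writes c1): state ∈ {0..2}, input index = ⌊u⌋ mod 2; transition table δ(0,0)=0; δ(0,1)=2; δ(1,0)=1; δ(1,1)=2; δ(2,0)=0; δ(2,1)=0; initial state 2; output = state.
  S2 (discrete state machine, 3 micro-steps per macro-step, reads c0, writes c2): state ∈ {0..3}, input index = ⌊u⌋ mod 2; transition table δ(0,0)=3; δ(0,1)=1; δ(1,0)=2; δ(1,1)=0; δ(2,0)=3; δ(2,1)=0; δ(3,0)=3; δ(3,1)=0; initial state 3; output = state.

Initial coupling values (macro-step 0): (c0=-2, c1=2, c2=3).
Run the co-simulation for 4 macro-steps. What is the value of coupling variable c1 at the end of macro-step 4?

macro 1: S0 reads c0=-2 → after 1×micro: -6; S1 reads c0=-6 → after 2×micro: 0; S2 reads c0=-6 → after 3×micro: 3 ⇒ (c0=-6, c1=0, c2=3)
macro 2: S0 reads c0=-6 → after 1×micro: -18; S1 reads c0=-18 → after 2×micro: 0; S2 reads c0=-18 → after 3×micro: 3 ⇒ (c0=-18, c1=0, c2=3)
macro 3: S0 reads c0=-18 → after 1×micro: -54; S1 reads c0=-54 → after 2×micro: 0; S2 reads c0=-54 → after 3×micro: 3 ⇒ (c0=-54, c1=0, c2=3)
macro 4: S0 reads c0=-54 → after 1×micro: -162; S1 reads c0=-162 → after 2×micro: 0; S2 reads c0=-162 → after 3×micro: 3 ⇒ (c0=-162, c1=0, c2=3)

c1 at macro-step 4 = 0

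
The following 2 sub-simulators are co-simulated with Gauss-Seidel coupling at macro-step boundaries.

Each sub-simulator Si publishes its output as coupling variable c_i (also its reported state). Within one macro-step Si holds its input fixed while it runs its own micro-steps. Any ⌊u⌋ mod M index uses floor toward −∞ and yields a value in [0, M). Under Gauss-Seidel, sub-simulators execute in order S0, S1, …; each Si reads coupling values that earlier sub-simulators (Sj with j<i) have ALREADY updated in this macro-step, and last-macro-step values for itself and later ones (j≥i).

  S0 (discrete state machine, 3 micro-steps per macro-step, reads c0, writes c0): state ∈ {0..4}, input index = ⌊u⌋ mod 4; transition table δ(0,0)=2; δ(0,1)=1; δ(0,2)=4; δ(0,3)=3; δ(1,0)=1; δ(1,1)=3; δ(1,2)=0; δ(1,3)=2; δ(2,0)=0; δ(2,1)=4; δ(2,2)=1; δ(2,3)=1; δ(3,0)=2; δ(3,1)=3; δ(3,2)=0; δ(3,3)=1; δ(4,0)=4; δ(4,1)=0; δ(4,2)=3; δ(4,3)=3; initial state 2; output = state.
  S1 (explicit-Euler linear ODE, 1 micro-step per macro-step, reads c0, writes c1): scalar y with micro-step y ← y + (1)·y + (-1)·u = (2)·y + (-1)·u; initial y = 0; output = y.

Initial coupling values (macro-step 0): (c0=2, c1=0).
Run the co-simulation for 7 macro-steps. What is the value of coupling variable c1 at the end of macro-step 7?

macro 1: S0 reads c0=2 → after 3×micro: 4; S1 reads c0=4 → after 1×micro: -4 ⇒ (c0=4, c1=-4)
macro 2: S0 reads c0=4 → after 3×micro: 4; S1 reads c0=4 → after 1×micro: -12 ⇒ (c0=4, c1=-12)
macro 3: S0 reads c0=4 → after 3×micro: 4; S1 reads c0=4 → after 1×micro: -28 ⇒ (c0=4, c1=-28)
macro 4: S0 reads c0=4 → after 3×micro: 4; S1 reads c0=4 → after 1×micro: -60 ⇒ (c0=4, c1=-60)
macro 5: S0 reads c0=4 → after 3×micro: 4; S1 reads c0=4 → after 1×micro: -124 ⇒ (c0=4, c1=-124)
macro 6: S0 reads c0=4 → after 3×micro: 4; S1 reads c0=4 → after 1×micro: -252 ⇒ (c0=4, c1=-252)
macro 7: S0 reads c0=4 → after 3×micro: 4; S1 reads c0=4 → after 1×micro: -508 ⇒ (c0=4, c1=-508)

c1 at macro-step 7 = -508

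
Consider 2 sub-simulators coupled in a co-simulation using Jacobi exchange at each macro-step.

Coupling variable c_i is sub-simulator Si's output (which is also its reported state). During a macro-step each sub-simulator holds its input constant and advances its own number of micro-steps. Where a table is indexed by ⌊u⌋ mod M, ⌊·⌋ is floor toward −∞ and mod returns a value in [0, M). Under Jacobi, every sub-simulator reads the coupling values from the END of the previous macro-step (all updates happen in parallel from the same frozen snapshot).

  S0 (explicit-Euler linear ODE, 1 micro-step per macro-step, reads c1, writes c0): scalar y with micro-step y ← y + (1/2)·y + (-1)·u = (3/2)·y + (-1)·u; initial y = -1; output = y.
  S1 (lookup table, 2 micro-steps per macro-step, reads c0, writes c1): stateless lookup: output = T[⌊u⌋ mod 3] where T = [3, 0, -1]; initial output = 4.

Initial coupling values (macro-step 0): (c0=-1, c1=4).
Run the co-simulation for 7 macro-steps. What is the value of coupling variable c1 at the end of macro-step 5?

c1 at macro-step 5 = 3

macro 1: S0 reads c1=4 → after 1×micro: -11/2; S1 reads c0=-1 → after 2×micro: -1 ⇒ (c0=-11/2, c1=-1)
macro 2: S0 reads c1=-1 → after 1×micro: -29/4; S1 reads c0=-11/2 → after 2×micro: 3 ⇒ (c0=-29/4, c1=3)
macro 3: S0 reads c1=3 → after 1×micro: -111/8; S1 reads c0=-29/4 → after 2×micro: 0 ⇒ (c0=-111/8, c1=0)
macro 4: S0 reads c1=0 → after 1×micro: -333/16; S1 reads c0=-111/8 → after 2×micro: 0 ⇒ (c0=-333/16, c1=0)
macro 5: S0 reads c1=0 → after 1×micro: -999/32; S1 reads c0=-333/16 → after 2×micro: 3 ⇒ (c0=-999/32, c1=3)
macro 6: S0 reads c1=3 → after 1×micro: -3189/64; S1 reads c0=-999/32 → after 2×micro: 0 ⇒ (c0=-3189/64, c1=0)
macro 7: S0 reads c1=0 → after 1×micro: -9567/128; S1 reads c0=-3189/64 → after 2×micro: 0 ⇒ (c0=-9567/128, c1=0)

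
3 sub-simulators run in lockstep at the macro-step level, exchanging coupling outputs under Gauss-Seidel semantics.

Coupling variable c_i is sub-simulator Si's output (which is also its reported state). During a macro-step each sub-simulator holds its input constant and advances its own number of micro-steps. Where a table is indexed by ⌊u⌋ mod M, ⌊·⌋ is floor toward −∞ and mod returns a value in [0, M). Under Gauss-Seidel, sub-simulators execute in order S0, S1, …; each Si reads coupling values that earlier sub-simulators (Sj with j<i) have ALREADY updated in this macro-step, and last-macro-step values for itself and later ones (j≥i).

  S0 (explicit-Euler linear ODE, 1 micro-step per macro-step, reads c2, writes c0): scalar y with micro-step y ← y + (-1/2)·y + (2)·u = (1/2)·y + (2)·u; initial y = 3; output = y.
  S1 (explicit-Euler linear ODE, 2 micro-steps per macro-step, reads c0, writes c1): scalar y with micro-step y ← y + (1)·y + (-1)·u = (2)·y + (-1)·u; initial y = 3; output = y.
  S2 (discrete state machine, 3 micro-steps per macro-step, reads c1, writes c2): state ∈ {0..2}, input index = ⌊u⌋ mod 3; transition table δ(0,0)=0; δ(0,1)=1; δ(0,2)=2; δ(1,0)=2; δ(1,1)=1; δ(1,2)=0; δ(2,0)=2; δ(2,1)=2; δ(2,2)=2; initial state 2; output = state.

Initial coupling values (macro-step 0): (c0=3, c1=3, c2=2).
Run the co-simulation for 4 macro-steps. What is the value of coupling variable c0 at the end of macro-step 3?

macro 1: S0 reads c2=2 → after 1×micro: 11/2; S1 reads c0=11/2 → after 2×micro: -9/2; S2 reads c1=-9/2 → after 3×micro: 2 ⇒ (c0=11/2, c1=-9/2, c2=2)
macro 2: S0 reads c2=2 → after 1×micro: 27/4; S1 reads c0=27/4 → after 2×micro: -153/4; S2 reads c1=-153/4 → after 3×micro: 2 ⇒ (c0=27/4, c1=-153/4, c2=2)
macro 3: S0 reads c2=2 → after 1×micro: 59/8; S1 reads c0=59/8 → after 2×micro: -1401/8; S2 reads c1=-1401/8 → after 3×micro: 2 ⇒ (c0=59/8, c1=-1401/8, c2=2)
macro 4: S0 reads c2=2 → after 1×micro: 123/16; S1 reads c0=123/16 → after 2×micro: -11577/16; S2 reads c1=-11577/16 → after 3×micro: 2 ⇒ (c0=123/16, c1=-11577/16, c2=2)

c0 at macro-step 3 = 59/8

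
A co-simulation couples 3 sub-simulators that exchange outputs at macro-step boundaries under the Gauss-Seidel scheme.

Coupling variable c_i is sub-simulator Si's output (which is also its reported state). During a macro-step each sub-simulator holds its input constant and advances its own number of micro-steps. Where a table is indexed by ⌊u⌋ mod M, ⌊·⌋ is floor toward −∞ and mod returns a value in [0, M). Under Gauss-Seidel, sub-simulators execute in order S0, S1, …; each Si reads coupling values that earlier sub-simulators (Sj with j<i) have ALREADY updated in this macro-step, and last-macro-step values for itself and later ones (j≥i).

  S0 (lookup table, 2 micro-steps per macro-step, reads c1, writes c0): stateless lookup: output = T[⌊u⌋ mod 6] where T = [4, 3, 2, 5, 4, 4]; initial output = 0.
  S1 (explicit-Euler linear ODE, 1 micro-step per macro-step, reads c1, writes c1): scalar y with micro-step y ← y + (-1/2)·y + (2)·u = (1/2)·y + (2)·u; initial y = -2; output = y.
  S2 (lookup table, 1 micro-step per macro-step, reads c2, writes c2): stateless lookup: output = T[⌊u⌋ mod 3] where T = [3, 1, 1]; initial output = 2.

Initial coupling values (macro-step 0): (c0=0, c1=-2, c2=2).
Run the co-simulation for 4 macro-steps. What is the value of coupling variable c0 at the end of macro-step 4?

c0 at macro-step 4 = 4

macro 1: S0 reads c1=-2 → after 2×micro: 4; S1 reads c1=-2 → after 1×micro: -5; S2 reads c2=2 → after 1×micro: 1 ⇒ (c0=4, c1=-5, c2=1)
macro 2: S0 reads c1=-5 → after 2×micro: 3; S1 reads c1=-5 → after 1×micro: -25/2; S2 reads c2=1 → after 1×micro: 1 ⇒ (c0=3, c1=-25/2, c2=1)
macro 3: S0 reads c1=-25/2 → after 2×micro: 4; S1 reads c1=-25/2 → after 1×micro: -125/4; S2 reads c2=1 → after 1×micro: 1 ⇒ (c0=4, c1=-125/4, c2=1)
macro 4: S0 reads c1=-125/4 → after 2×micro: 4; S1 reads c1=-125/4 → after 1×micro: -625/8; S2 reads c2=1 → after 1×micro: 1 ⇒ (c0=4, c1=-625/8, c2=1)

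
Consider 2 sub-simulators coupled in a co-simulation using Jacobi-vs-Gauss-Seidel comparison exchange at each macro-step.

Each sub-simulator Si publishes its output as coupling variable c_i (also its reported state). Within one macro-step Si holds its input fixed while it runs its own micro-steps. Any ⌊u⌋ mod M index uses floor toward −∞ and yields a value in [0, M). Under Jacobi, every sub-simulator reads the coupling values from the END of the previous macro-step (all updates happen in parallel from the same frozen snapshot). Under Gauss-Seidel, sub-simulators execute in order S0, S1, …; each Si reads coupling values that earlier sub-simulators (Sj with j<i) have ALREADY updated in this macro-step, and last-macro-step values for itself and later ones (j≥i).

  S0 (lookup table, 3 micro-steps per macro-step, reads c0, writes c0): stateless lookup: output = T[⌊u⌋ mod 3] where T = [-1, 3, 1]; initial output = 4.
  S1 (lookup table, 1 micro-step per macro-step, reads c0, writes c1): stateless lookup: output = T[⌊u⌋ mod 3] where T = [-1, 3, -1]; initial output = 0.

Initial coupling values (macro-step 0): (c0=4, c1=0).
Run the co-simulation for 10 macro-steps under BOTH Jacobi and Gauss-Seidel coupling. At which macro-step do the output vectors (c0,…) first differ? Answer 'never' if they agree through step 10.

[Jacobi] macro 1: S0 reads c0=4 → after 3×micro: 3; S1 reads c0=4 → after 1×micro: 3 ⇒ (c0=3, c1=3)
[Jacobi] macro 2: S0 reads c0=3 → after 3×micro: -1; S1 reads c0=3 → after 1×micro: -1 ⇒ (c0=-1, c1=-1)
[Jacobi] macro 3: S0 reads c0=-1 → after 3×micro: 1; S1 reads c0=-1 → after 1×micro: -1 ⇒ (c0=1, c1=-1)
[Jacobi] macro 4: S0 reads c0=1 → after 3×micro: 3; S1 reads c0=1 → after 1×micro: 3 ⇒ (c0=3, c1=3)
[Jacobi] macro 5: S0 reads c0=3 → after 3×micro: -1; S1 reads c0=3 → after 1×micro: -1 ⇒ (c0=-1, c1=-1)
[Jacobi] macro 6: S0 reads c0=-1 → after 3×micro: 1; S1 reads c0=-1 → after 1×micro: -1 ⇒ (c0=1, c1=-1)
[Jacobi] macro 7: S0 reads c0=1 → after 3×micro: 3; S1 reads c0=1 → after 1×micro: 3 ⇒ (c0=3, c1=3)
[Jacobi] macro 8: S0 reads c0=3 → after 3×micro: -1; S1 reads c0=3 → after 1×micro: -1 ⇒ (c0=-1, c1=-1)
[Jacobi] macro 9: S0 reads c0=-1 → after 3×micro: 1; S1 reads c0=-1 → after 1×micro: -1 ⇒ (c0=1, c1=-1)
[Jacobi] macro 10: S0 reads c0=1 → after 3×micro: 3; S1 reads c0=1 → after 1×micro: 3 ⇒ (c0=3, c1=3)
[Gauss-Seidel] macro 1: S0 reads c0=4 → after 3×micro: 3; S1 reads c0=3 → after 1×micro: -1 ⇒ (c0=3, c1=-1)
[Gauss-Seidel] macro 2: S0 reads c0=3 → after 3×micro: -1; S1 reads c0=-1 → after 1×micro: -1 ⇒ (c0=-1, c1=-1)
[Gauss-Seidel] macro 3: S0 reads c0=-1 → after 3×micro: 1; S1 reads c0=1 → after 1×micro: 3 ⇒ (c0=1, c1=3)
[Gauss-Seidel] macro 4: S0 reads c0=1 → after 3×micro: 3; S1 reads c0=3 → after 1×micro: -1 ⇒ (c0=3, c1=-1)
[Gauss-Seidel] macro 5: S0 reads c0=3 → after 3×micro: -1; S1 reads c0=-1 → after 1×micro: -1 ⇒ (c0=-1, c1=-1)
[Gauss-Seidel] macro 6: S0 reads c0=-1 → after 3×micro: 1; S1 reads c0=1 → after 1×micro: 3 ⇒ (c0=1, c1=3)
[Gauss-Seidel] macro 7: S0 reads c0=1 → after 3×micro: 3; S1 reads c0=3 → after 1×micro: -1 ⇒ (c0=3, c1=-1)
[Gauss-Seidel] macro 8: S0 reads c0=3 → after 3×micro: -1; S1 reads c0=-1 → after 1×micro: -1 ⇒ (c0=-1, c1=-1)
[Gauss-Seidel] macro 9: S0 reads c0=-1 → after 3×micro: 1; S1 reads c0=1 → after 1×micro: 3 ⇒ (c0=1, c1=3)
[Gauss-Seidel] macro 10: S0 reads c0=1 → after 3×micro: 3; S1 reads c0=3 → after 1×micro: -1 ⇒ (c0=3, c1=-1)

first divergence at macro-step: 1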